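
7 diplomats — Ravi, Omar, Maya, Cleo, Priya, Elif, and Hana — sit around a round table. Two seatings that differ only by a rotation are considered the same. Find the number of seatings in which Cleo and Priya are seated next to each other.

Glue Cleo and Priya into a block (2 internal orders). Seating 6 units around a circle gives (5)! arrangements.
So 2 × (5)! = 2 × 120 = 240.

240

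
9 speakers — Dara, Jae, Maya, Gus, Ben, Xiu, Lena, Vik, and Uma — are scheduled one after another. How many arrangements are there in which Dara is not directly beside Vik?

282240

Of the 9! = 362880 arrangements, those with Dara and Vik adjacent number 2 × 8! = 80640 (treat the pair as a block with 2 internal orders).
So 362880 − 80640 = 282240 arrangements keep them apart.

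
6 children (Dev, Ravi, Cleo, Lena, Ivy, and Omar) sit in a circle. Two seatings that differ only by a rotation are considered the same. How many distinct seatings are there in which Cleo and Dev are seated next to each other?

48

Treat {Cleo, Dev} as one unit (2 internal orders) and seat the resulting 5 units around the table: (4)! circular arrangements.
So 2 × (4)! = 2 × 24 = 48.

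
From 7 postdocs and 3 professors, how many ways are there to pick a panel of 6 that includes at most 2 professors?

175

Split by how many professors are chosen (0 through 2).
Sum: C(3,0)·C(7,6) + C(3,1)·C(7,5) + C(3,2)·C(7,4) = 7 + 63 + 105 = 175.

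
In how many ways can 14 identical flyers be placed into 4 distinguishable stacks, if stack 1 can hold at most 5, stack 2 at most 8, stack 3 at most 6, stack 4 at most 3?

By stars and bars, unrestricted non-negative solutions to x_1+…+x_4 = 14 number C(14+3,3) = 680.
Subtract solutions that violate a single cap (substitute x_i' = x_i − (cap_i+1)): x_1 ≥ 6 gives C(11,3) = 165; x_2 ≥ 9 gives C(8,3) = 56; x_3 ≥ 7 gives C(10,3) = 120; x_4 ≥ 4 gives C(13,3) = 286. Together 627.
Add back pairs where two caps are both exceeded: 0 + 4 + 35 + 0 + 4 + 20 = 63.
By inclusion–exclusion the count is 680 − 627 + 63 = 116.

116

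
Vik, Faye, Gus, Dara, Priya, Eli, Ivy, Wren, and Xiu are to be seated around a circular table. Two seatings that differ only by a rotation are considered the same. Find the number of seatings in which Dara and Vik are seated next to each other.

Treat {Dara, Vik} as one unit (2 internal orders) and seat the resulting 8 units around the table: (7)! circular arrangements.
So 2 × (7)! = 2 × 5040 = 10080.

10080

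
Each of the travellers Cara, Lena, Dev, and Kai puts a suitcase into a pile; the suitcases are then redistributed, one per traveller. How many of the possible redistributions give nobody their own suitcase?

Count assignments avoiding every fixed point. For any j of the 4 travellers fixed to their own suitcase, the other 4−j can be arranged in (4−j)! ways.
By inclusion–exclusion this is Σ_{j=0}^{4} (−1)^j C(4,j)·(4−j)!.
Computing: 24 − 24 + 12 − 4 + 1 = 9.

9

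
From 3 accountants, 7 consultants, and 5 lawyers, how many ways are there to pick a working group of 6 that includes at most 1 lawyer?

Split by how many lawyers are chosen (0 through 1).
Sum: C(5,0)·C(10,6) + C(5,1)·C(10,5) = 210 + 1260 = 1470.

1470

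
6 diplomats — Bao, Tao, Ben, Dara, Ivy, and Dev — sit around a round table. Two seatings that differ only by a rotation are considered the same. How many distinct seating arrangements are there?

Seat Bao anywhere (absorbing the rotational symmetry), then permute the other 5: (5)! = 120.

120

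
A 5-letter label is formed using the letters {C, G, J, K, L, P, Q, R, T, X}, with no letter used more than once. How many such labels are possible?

Choose and order 5 of the 10 symbols: the first letter has 10 options, the next 9, and so on down to 6.
That product is 10 × 9 × 8 × 7 × 6 = 30240.

30240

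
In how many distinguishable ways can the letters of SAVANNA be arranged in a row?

SAVANNA has 7 letters with A appearing 3 times and N appearing twice.
The number of distinct arrangements is 7!/(3!·2!) = 5040/12 = 420.

420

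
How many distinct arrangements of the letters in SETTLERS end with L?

630

With the last slot taken by L, it remains to arrange the other 7 letters (SETTERS).
Those 7 letters have E appearing twice, S appearing twice, and T appearing twice, giving (7)!/(2!·2!·2!) = 630.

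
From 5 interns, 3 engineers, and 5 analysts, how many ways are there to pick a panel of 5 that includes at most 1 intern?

Split by how many interns are chosen (0 through 1).
Sum: C(5,0)·C(8,5) + C(5,1)·C(8,4) = 56 + 350 = 406.

406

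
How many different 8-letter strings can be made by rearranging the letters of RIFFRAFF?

840

The 8 letters of RIFFRAFF have repeats: F appearing 4 times and R appearing twice.
So there are 8! / (4!·2!) = 840 distinguishable arrangements.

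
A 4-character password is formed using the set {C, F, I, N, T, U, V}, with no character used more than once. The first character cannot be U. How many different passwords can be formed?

720

The first character has 7−1 = 6 choices (anything except U).
The remaining 3 characters are filled from the other 6 symbols without repetition: 6 × 5 × 4 = 120.
Total: 6 × 120 = 720.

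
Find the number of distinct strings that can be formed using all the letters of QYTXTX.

Letter multiplicities in QYTXTX: Q×1, T×2, X×2, Y×1.
Dividing 6! = 720 by 2!·2! = 4 for the repeated letters gives 180.

180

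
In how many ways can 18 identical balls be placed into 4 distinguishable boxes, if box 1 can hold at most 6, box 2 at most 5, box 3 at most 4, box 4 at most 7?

35

Without the upper bounds there are C(21,3) = 1330 ways to split 18 among 4 boxes.
Subtract solutions that violate a single cap (substitute x_i' = x_i − (cap_i+1)): x_1 ≥ 7 gives C(14,3) = 364; x_2 ≥ 6 gives C(15,3) = 455; x_3 ≥ 5 gives C(16,3) = 560; x_4 ≥ 8 gives C(13,3) = 286. Together 1665.
Add back pairs where two caps are both exceeded: 56 + 84 + 20 + 120 + 35 + 56 = 371.
Subtract triples: 1 + 0 + 0 + 0 = 1.
By inclusion–exclusion the count is 1330 − 1665 + 371 − 1 = 35.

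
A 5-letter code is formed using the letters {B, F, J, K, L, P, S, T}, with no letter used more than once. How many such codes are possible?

This is a permutation of 5 out of 8: P(8,5) = 8!/3!.
8 × 7 × 6 × 5 × 4 = 6720.

6720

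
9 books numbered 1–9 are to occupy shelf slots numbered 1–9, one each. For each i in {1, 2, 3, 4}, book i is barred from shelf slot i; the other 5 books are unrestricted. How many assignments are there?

Let Aᵢ (for 1 ≤ i ≤ 4) be the placements that put book i in its forbidden shelf slot. Any j of these fix j positions, leaving (9−j)! ways to fill the rest, and there are C(4,j) ways to pick which j.
By inclusion–exclusion, the number of valid placements is Σ_{j=0}^{4} (−1)^j C(4,j)·(9−j)!.
Computing: 362880 − 161280 + 30240 − 2880 + 120 = 229080.

229080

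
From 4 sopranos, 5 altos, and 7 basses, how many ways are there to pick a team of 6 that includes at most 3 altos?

7722

Split by how many altos are chosen (0 through 3).
Sum: C(5,0)·C(11,6) + C(5,1)·C(11,5) + C(5,2)·C(11,4) + C(5,3)·C(11,3) = 462 + 2310 + 3300 + 1650 = 7722.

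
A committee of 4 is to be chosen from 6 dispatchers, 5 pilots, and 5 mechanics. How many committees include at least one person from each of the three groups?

975

Total 4-person selections from all 16: C(16,4) = 1820.
Subtract selections that omit an entire group: no dispatchers → C(10,4) = 210; no pilots → C(11,4) = 330; no mechanics → C(11,4) = 330.
Add back selections omitting two groups (i.e. drawn from a single group): C(6,4) + C(5,4) + C(5,4) = 25.
By inclusion–exclusion: 1820 − 870 + 25 = 975.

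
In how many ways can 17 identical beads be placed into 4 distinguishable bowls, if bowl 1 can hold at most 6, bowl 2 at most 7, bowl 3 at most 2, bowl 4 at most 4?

Without the upper bounds there are C(20,3) = 1140 ways to split 17 among 4 bowls.
Subtract solutions that violate a single cap (substitute x_i' = x_i − (cap_i+1)): x_1 ≥ 7 gives C(13,3) = 286; x_2 ≥ 8 gives C(12,3) = 220; x_3 ≥ 3 gives C(17,3) = 680; x_4 ≥ 5 gives C(15,3) = 455. Together 1641.
Add back pairs where two caps are both exceeded: 10 + 120 + 56 + 84 + 35 + 220 = 525.
Subtract triples: 0 + 0 + 10 + 4 = 14.
By inclusion–exclusion the count is 1140 − 1641 + 525 − 14 = 10.

10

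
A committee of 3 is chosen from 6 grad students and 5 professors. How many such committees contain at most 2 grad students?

145

Split by how many grad students are chosen (0 through 2).
Sum: C(6,0)·C(5,3) + C(6,1)·C(5,2) + C(6,2)·C(5,1) = 10 + 60 + 75 = 145.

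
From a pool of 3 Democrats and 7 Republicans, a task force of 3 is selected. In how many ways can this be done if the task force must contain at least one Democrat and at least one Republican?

Total 3-person selections from all 10: C(10,3) = 120.
Subtract selections that omit an entire group: no Democrats → C(7,3) = 35; no Republicans → C(3,3) = 1.
Both groups omitted at once is impossible, so 120 − 36 = 84.

84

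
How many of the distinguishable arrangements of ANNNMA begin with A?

With the first slot taken by A, it remains to arrange the other 5 letters (NNNMA).
Those 5 letters have N appearing 3 times, giving (5)!/(3!) = 20.

20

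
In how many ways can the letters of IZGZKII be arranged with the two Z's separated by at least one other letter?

300

Total arrangements of IZGZKII: 7!/(3!·2!) = 420.
Arrangements with the Z's together: treat ZZ as one letter, giving (6)!/(3!) = 120.
Subtracting, 420 − 120 = 300 arrangements keep the Z's apart.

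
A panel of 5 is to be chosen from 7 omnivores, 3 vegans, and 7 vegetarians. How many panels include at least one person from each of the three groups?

3724

Total 5-person selections from all 17: C(17,5) = 6188.
Selections missing a whole group: no omnivores → C(10,5) = 252; no vegans → C(14,5) = 2002; no vegetarians → C(10,5) = 252.
Add back selections omitting two groups (i.e. drawn from a single group): C(7,5) + C(3,5) + C(7,5) = 42.
By inclusion–exclusion: 6188 − 2506 + 42 = 3724.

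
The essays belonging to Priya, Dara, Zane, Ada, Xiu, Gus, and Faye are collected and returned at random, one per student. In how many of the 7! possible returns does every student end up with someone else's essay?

Count assignments avoiding every fixed point. For any j of the 7 students fixed to their own essay, the other 7−j can be arranged in (7−j)! ways.
By inclusion–exclusion this is Σ_{j=0}^{7} (−1)^j C(7,j)·(7−j)!.
Computing: 5040 − 5040 + 2520 − 840 + 210 − 42 + 7 − 1 = 1854.

1854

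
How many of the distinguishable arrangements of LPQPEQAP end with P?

With the last slot taken by P, it remains to arrange the other 7 letters (LQPEQAP).
Those 7 letters have P appearing twice and Q appearing twice, giving (7)!/(2!·2!) = 1260.

1260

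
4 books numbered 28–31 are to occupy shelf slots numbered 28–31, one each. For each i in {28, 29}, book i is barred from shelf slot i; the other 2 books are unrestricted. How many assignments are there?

14

Let Aᵢ (for i ∈ {28, 29}) be the placements that put book i in its forbidden shelf slot. Any j of these fix j positions, leaving (4−j)! ways to fill the rest, and there are C(2,j) ways to pick which j.
By inclusion–exclusion, the number of valid placements is Σ_{j=0}^{2} (−1)^j C(2,j)·(4−j)!.
Computing: 24 − 12 + 2 = 14.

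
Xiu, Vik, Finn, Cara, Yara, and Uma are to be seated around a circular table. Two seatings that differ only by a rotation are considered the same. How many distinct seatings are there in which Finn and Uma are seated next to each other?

48

Glue Finn and Uma into a block (2 internal orders). Seating 5 units around a circle gives (4)! arrangements.
So 2 × (4)! = 2 × 24 = 48.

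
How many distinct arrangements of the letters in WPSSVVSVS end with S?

With the last slot taken by S, it remains to arrange the other 8 letters (WPSVVSVS).
Those 8 letters have S appearing 3 times and V appearing 3 times, giving (8)!/(3!·3!) = 1120.

1120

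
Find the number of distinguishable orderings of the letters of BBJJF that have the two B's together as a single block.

12

Treat the 2 copies of B as a single block. The multiset to arrange is then {BB, F, J, J}, 4 items in all.
That gives (4)!/(2!) = 12 arrangements.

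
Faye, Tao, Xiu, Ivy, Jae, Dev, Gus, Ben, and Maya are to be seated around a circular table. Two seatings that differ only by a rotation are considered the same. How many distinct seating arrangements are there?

Fix one person's seat to break rotational symmetry; the remaining 8 people can be arranged in (8)! = 40320 ways.

40320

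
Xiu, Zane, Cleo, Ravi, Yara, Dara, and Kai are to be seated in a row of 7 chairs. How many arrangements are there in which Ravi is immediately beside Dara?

Place the 5 others and the Ravi-Dara pair as 6 objects in a line; the pair has 2 internal arrangements.
That gives 2 × 6! = 2 × 720 = 1440.

1440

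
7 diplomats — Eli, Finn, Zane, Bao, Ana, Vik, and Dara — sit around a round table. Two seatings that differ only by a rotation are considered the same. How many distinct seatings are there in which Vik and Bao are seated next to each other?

240

Treat {Vik, Bao} as one unit (2 internal orders) and seat the resulting 6 units around the table: (5)! circular arrangements.
So 2 × (5)! = 2 × 120 = 240.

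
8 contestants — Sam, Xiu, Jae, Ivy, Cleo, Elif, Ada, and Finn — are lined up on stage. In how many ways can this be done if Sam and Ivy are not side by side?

30240

Of the 8! = 40320 arrangements, those with Sam and Ivy adjacent number 2 × 7! = 10080 (treat the pair as a block with 2 internal orders).
So 40320 − 10080 = 30240 arrangements keep them apart.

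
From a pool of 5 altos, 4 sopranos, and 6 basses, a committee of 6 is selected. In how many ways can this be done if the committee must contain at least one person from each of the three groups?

4250

With no constraint there are C(15,6) = 5005 possible selections.
Selections missing a whole group: no altos → C(10,6) = 210; no sopranos → C(11,6) = 462; no basses → C(9,6) = 84.
Add back selections omitting two groups (i.e. drawn from a single group): C(5,6) + C(4,6) + C(6,6) = 1.
By inclusion–exclusion: 5005 − 756 + 1 = 4250.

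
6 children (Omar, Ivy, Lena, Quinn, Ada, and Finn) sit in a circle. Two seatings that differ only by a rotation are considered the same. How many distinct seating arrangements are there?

Fix one person's seat to break rotational symmetry; the remaining 5 people can be arranged in (5)! = 120 ways.

120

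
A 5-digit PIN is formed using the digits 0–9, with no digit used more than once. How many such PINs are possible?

30240

Choose and order 5 of the 10 symbols: the first digit has 10 options, the next 9, and so on down to 6.
10 × 9 × 8 × 7 × 6 = 30240.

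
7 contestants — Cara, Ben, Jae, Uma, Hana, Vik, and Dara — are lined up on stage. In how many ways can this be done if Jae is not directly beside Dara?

3600

There are 7! = 5040 arrangements in all. If Jae and Dara are adjacent, merging them into one block gives 2·(6)! = 1440 arrangements.
Complementary counting: 5040 − 1440 = 3600.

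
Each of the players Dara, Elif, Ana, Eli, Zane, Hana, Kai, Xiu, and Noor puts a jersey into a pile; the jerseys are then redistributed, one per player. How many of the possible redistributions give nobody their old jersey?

This is the derangement count D_9: permutations of 9 items with no fixed point.
By inclusion–exclusion this is Σ_{j=0}^{9} (−1)^j C(9,j)·(9−j)!.
Computing: 362880 − 362880 + 181440 − 60480 + 15120 − 3024 + 504 − 72 + 9 − 1 = 133496.

133496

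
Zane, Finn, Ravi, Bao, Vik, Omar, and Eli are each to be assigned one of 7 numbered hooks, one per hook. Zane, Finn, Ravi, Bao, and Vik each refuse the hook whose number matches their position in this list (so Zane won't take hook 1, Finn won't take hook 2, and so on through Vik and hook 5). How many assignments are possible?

Let Aᵢ (for 1 ≤ i ≤ 5) be the placements that put person i in their forbidden hook. Any j of these fix j positions, leaving (7−j)! ways to fill the rest, and there are C(5,j) ways to pick which j.
By inclusion–exclusion, the number of valid placements is Σ_{j=0}^{5} (−1)^j C(5,j)·(7−j)!.
Computing: 5040 − 3600 + 1200 − 240 + 30 − 2 = 2428.

2428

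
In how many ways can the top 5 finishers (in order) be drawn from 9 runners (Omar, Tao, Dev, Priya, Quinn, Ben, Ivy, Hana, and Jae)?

This is an ordered selection of 5 from 9: P(9,5).
That gives 9 × 8 × 7 × 6 × 5 = 15120.

15120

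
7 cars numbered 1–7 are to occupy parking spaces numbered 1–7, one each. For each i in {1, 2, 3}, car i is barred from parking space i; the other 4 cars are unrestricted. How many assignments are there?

Let Aᵢ (for i ∈ {1, 2, 3}) be the placements that put car i in its forbidden parking space. Any j of these fix j positions, leaving (7−j)! ways to fill the rest, and there are C(3,j) ways to pick which j.
By inclusion–exclusion, the number of valid placements is Σ_{j=0}^{3} (−1)^j C(3,j)·(7−j)!.
Computing: 5040 − 2160 + 360 − 24 = 3216.

3216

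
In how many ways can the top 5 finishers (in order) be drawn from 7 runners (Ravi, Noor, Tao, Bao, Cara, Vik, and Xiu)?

There are 7 choices for 1st place, 6 for 2nd, and so on down to 3 for position 5.
That gives 7 × 6 × 5 × 4 × 3 = 2520.

2520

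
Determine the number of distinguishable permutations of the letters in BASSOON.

The 7 letters of BASSOON have repeats: O appearing twice and S appearing twice.
The number of distinct arrangements is 7!/(2!·2!) = 5040/4 = 1260.

1260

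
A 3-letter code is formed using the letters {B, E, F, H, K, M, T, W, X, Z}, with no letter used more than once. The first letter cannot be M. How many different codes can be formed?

The first letter has 10−1 = 9 choices (anything except M).
The remaining 2 letters are filled from the other 9 symbols without repetition: 9 × 8 = 72.
Total: 9 × 72 = 648.

648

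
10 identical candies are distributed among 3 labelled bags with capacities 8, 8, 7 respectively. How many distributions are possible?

54

By stars and bars, unrestricted non-negative solutions to x_1+…+x_3 = 10 number C(10+2,2) = 66.
Subtract solutions that violate a single cap (substitute x_i' = x_i − (cap_i+1)): x_1 ≥ 9 gives C(3,2) = 3; x_2 ≥ 9 gives C(3,2) = 3; x_3 ≥ 8 gives C(4,2) = 6. Together 12.
No two caps can be exceeded simultaneously, so the pair terms are all 0.
By inclusion–exclusion the count is 66 − 12 + 0 = 54.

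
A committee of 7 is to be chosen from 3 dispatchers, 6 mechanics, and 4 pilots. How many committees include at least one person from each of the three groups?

1559

Total 7-person selections from all 13: C(13,7) = 1716.
Subtract selections that omit an entire group: no dispatchers → C(10,7) = 120; no mechanics → C(7,7) = 1; no pilots → C(9,7) = 36.
Add back selections omitting two groups (i.e. drawn from a single group): C(3,7) + C(6,7) + C(4,7) = 0.
By inclusion–exclusion: 1716 − 157 + 0 = 1559.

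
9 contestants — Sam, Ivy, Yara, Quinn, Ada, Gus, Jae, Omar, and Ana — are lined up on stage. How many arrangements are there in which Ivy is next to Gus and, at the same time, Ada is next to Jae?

20160

Treat {Ivy,Gus} as one block (2 orders) and {Ada,Jae} as another (2 orders).
That leaves 7 units to arrange: 2 × 2 × 7! = 4 × 5040 = 20160.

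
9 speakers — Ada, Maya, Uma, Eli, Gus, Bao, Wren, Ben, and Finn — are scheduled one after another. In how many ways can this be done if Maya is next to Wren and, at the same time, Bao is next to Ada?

Treat {Maya,Wren} as one block (2 orders) and {Bao,Ada} as another (2 orders).
That leaves 7 units to arrange: 2 × 2 × 7! = 4 × 5040 = 20160.

20160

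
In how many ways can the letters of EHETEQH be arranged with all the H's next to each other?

120

Treat the 2 copies of H as a single block. The multiset to arrange is then {HH, E, E, E, Q, T}, 6 items in all.
That gives (6)!/(3!) = 120 arrangements.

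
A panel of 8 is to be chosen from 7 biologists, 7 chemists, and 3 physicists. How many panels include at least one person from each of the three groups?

21217

Total 8-person selections from all 17: C(17,8) = 24310.
Selections missing a whole group: no biologists → C(10,8) = 45; no chemists → C(10,8) = 45; no physicists → C(14,8) = 3003.
Add back selections omitting two groups (i.e. drawn from a single group): C(7,8) + C(7,8) + C(3,8) = 0.
By inclusion–exclusion: 24310 − 3093 + 0 = 21217.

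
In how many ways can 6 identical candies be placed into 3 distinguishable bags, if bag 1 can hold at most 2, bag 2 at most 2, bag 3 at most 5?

Ignoring the caps, the number of non-negative solutions to x_1+…+x_3 = 6 is C(8,2) = 28.
Subtract solutions that violate a single cap (substitute x_i' = x_i − (cap_i+1)): x_1 ≥ 3 gives C(5,2) = 10; x_2 ≥ 3 gives C(5,2) = 10; x_3 ≥ 6 gives C(2,2) = 1. Together 21.
Add back pairs where two caps are both exceeded: 1 + 0 + 0 = 1.
By inclusion–exclusion the count is 28 − 21 + 1 = 8.

8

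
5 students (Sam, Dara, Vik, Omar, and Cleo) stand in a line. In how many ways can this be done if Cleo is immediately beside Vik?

48

Treat {Cleo, Vik} as a single unit. There are 4 units to order, and the pair itself can be ordered 2 ways.
That gives 2 × 4! = 2 × 24 = 48.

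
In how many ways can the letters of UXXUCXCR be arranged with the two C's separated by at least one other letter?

There are 8!/(3!·2!·2!) = 1680 arrangements of UXXUCXCR in total.
If the two C's are adjacent, glue them into one block, leaving 7 items to arrange: (7)!/(3!·2!) = 420 ways.
Subtracting, 1680 − 420 = 1260 arrangements keep the C's apart.

1260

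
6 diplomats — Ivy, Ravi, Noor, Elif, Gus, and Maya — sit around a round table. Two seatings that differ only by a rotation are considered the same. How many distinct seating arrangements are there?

Seat Ivy anywhere (absorbing the rotational symmetry), then permute the other 5: (5)! = 120.

120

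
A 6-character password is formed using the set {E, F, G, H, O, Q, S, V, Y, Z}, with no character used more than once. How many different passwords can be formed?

151200

Choose and order 6 of the 10 symbols: the first character has 10 options, the next 9, and so on down to 5.
That product is 10 × 9 × 8 × 7 × 6 × 5 = 151200.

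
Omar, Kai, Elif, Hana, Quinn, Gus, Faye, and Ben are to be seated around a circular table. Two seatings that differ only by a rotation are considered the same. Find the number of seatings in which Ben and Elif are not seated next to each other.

All circular seatings of 8 people number (7)! = 5040.
Those with Ben next to Elif: fuse the pair into one unit and seat 7 units around a circle — 2·(6)! = 1440.
Subtracting, 5040 − 1440 = 3600.

3600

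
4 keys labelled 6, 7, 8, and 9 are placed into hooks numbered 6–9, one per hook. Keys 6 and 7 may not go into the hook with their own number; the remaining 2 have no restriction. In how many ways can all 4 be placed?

14

Let Aᵢ (for i ∈ {6, 7}) be the placements that put key i in its forbidden hook. Any j of these fix j positions, leaving (4−j)! ways to fill the rest, and there are C(2,j) ways to pick which j.
By inclusion–exclusion, the number of valid placements is Σ_{j=0}^{2} (−1)^j C(2,j)·(4−j)!.
Computing: 24 − 12 + 2 = 14.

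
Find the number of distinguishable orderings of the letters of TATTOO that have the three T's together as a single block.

Treat the 3 copies of T as a single block. The multiset to arrange is then {TTT, A, O, O}, 4 items in all.
That gives (4)!/(2!) = 12 arrangements.

12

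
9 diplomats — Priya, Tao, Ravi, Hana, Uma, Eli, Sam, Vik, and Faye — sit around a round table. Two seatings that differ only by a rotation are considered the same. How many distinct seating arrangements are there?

Fix one person's seat to break rotational symmetry; the remaining 8 people can be arranged in (8)! = 40320 ways.

40320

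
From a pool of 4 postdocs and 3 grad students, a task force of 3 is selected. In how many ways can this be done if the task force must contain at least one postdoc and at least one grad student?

Total 3-person selections from all 7: C(7,3) = 35.
Selections missing a whole group: no postdocs → C(3,3) = 1; no grad students → C(4,3) = 4.
Both groups omitted at once is impossible, so 35 − 5 = 30.

30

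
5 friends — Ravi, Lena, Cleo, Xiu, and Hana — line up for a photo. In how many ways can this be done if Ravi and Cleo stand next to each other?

Glue Ravi and Cleo into one block (2 internal orders), leaving 4 units to arrange in a row.
That gives 2 × 4! = 2 × 24 = 48.

48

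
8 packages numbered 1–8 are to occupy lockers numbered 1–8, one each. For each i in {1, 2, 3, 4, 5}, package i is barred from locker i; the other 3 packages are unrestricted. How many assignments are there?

21234

Let Aᵢ (for 1 ≤ i ≤ 5) be the placements that put package i in its forbidden locker. Any j of these fix j positions, leaving (8−j)! ways to fill the rest, and there are C(5,j) ways to pick which j.
By inclusion–exclusion, the number of valid placements is Σ_{j=0}^{5} (−1)^j C(5,j)·(8−j)!.
Computing: 40320 − 25200 + 7200 − 1200 + 120 − 6 = 21234.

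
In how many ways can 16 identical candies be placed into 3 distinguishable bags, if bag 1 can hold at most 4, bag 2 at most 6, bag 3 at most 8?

6

Ignoring the caps, the number of non-negative solutions to x_1+…+x_3 = 16 is C(18,2) = 153.
Subtract solutions that violate a single cap (substitute x_i' = x_i − (cap_i+1)): x_1 ≥ 5 gives C(13,2) = 78; x_2 ≥ 7 gives C(11,2) = 55; x_3 ≥ 9 gives C(9,2) = 36. Together 169.
Add back pairs where two caps are both exceeded: 15 + 6 + 1 = 22.
By inclusion–exclusion the count is 153 − 169 + 22 = 6.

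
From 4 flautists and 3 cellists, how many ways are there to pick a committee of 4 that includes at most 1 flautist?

Split by how many flautists are chosen (0 through 1).
Sum: C(4,0)·C(3,4) + C(4,1)·C(3,3) = 0 + 4 = 4.

4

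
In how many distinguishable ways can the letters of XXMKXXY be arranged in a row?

210

The 7 letters of XXMKXXY have repeats: X appearing 4 times.
The number of distinct arrangements is 7!/(4!) = 5040/24 = 210.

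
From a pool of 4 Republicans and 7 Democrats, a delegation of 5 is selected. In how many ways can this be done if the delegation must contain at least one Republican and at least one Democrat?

441

With no constraint there are C(11,5) = 462 possible selections.
Subtract selections that omit an entire group: no Republicans → C(7,5) = 21; no Democrats → C(4,5) = 0.
Both groups omitted at once is impossible, so 462 − 21 = 441.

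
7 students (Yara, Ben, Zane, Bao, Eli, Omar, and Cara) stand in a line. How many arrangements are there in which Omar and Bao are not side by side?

3600

Of the 7! = 5040 arrangements, those with Omar and Bao adjacent number 2 × 6! = 1440 (treat the pair as a block with 2 internal orders).
Complementary counting: 5040 − 1440 = 3600.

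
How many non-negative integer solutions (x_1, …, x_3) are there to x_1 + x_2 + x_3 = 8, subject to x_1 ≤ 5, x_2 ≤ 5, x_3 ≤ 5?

Without the upper bounds there are C(10,2) = 45 ways to split 8 among 3 variables.
Subtract solutions that violate a single cap (substitute x_i' = x_i − (cap_i+1)): x_1 ≥ 6 gives C(4,2) = 6; x_2 ≥ 6 gives C(4,2) = 6; x_3 ≥ 6 gives C(4,2) = 6. Together 18.
No two caps can be exceeded simultaneously, so the pair terms are all 0.
By inclusion–exclusion the count is 45 − 18 + 0 = 27.

27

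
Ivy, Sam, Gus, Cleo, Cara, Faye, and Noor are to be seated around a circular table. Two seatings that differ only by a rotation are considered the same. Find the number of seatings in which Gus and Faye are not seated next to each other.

480

All circular seatings of 7 people number (6)! = 720.
Seatings with Gus beside Faye: treat them as a block with 2 internal orders, giving 2 × (5)! = 240.
Subtracting, 720 − 240 = 480.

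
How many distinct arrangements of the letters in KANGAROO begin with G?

Fix G in the first position and arrange the remaining 7 letters.
Those 7 letters have A appearing twice and O appearing twice, giving (7)!/(2!·2!) = 1260.

1260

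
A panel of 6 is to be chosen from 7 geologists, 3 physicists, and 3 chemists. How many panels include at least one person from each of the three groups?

1302

Total 6-person selections from all 13: C(13,6) = 1716.
Subtract selections that omit an entire group: no geologists → C(6,6) = 1; no physicists → C(10,6) = 210; no chemists → C(10,6) = 210.
Add back selections omitting two groups (i.e. drawn from a single group): C(7,6) + C(3,6) + C(3,6) = 7.
By inclusion–exclusion: 1716 − 421 + 7 = 1302.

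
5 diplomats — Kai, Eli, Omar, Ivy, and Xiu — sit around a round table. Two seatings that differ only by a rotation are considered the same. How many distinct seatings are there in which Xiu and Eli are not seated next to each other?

12

Without the restriction there are (4)! = 24 seatings.
Seatings with Xiu beside Eli: treat them as a block with 2 internal orders, giving 2 × (3)! = 12.
Subtracting, 24 − 12 = 12.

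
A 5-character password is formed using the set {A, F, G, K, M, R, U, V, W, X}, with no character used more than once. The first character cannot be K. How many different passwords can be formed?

The first character has 10−1 = 9 choices (anything except K).
The remaining 4 characters are filled from the other 9 symbols without repetition: 9 × 8 × 7 × 6 = 3024.
Total: 9 × 3024 = 27216.

27216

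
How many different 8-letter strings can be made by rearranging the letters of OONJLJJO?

OONJLJJO has 8 letters with J appearing 3 times and O appearing 3 times.
So there are 8! / (3!·3!) = 1120 distinguishable arrangements.

1120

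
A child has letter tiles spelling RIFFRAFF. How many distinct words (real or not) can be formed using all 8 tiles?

840

Letter multiplicities in RIFFRAFF: A×1, F×4, I×1, R×2.
The number of distinct arrangements is 8!/(4!·2!) = 40320/48 = 840.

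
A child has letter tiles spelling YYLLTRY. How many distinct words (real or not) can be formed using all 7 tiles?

420

The 7 letters of YYLLTRY have repeats: L appearing twice and Y appearing 3 times.
Dividing 7! = 5040 by 3!·2! = 12 for the repeated letters gives 420.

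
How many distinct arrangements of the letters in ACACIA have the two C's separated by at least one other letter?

Total arrangements of ACACIA: 6!/(3!·2!) = 60.
If the two C's are adjacent, glue them into one block, leaving 5 items to arrange: (5)!/(3!) = 20 ways.
Subtracting, 60 − 20 = 40 arrangements keep the C's apart.

40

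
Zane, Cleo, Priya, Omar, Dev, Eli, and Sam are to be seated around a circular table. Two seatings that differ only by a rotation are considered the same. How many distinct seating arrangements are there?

720

Around a circle, 7 distinct people have 7!/7 = (6)! = 720 rotationally distinct seatings.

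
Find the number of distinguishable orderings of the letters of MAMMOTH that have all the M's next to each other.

Treat the 3 copies of M as a single block. The multiset to arrange is then {MMM, A, H, O, T}, 5 items in all.
All 5 items are distinct, so there are (5)! = 120 arrangements.

120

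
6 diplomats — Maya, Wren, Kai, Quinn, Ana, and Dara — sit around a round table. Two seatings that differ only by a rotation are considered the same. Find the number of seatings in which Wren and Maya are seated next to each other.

48

Treat {Wren, Maya} as one unit (2 internal orders) and seat the resulting 5 units around the table: (4)! circular arrangements.
So 2 × (4)! = 2 × 24 = 48.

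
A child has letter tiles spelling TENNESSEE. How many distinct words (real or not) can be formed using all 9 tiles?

3780

TENNESSEE has 9 letters with E appearing 4 times, N appearing twice, and S appearing twice.
Dividing 9! = 362880 by 4!·2!·2! = 96 for the repeated letters gives 3780.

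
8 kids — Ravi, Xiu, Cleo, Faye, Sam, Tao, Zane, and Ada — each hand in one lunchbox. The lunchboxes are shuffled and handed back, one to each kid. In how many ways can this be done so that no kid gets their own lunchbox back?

Let Aᵢ be the assignments in which kid i gets their own lunchbox. We want the size of the complement of A₁∪…∪A_8.
By inclusion–exclusion this is Σ_{j=0}^{8} (−1)^j C(8,j)·(8−j)!.
Computing: 40320 − 40320 + 20160 − 6720 + 1680 − 336 + 56 − 8 + 1 = 14833.

14833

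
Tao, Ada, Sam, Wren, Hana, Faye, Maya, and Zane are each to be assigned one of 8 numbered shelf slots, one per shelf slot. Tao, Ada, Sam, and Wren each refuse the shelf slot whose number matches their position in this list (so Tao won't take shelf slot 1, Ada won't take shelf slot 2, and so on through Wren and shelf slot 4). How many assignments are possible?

24024

Let Aᵢ (for 1 ≤ i ≤ 4) be the placements that put person i in their forbidden shelf slot. Any j of these fix j positions, leaving (8−j)! ways to fill the rest, and there are C(4,j) ways to pick which j.
By inclusion–exclusion, the number of valid placements is Σ_{j=0}^{4} (−1)^j C(4,j)·(8−j)!.
Computing: 40320 − 20160 + 4320 − 480 + 24 = 24024.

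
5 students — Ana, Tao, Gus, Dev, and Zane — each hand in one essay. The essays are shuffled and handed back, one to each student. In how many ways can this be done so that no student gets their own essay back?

44

Count assignments avoiding every fixed point. For any j of the 5 students fixed to their own essay, the other 5−j can be arranged in (5−j)! ways.
By inclusion–exclusion this is Σ_{j=0}^{5} (−1)^j C(5,j)·(5−j)!.
Computing: 120 − 120 + 60 − 20 + 5 − 1 = 44.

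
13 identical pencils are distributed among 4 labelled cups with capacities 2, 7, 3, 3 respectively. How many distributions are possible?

By stars and bars, unrestricted non-negative solutions to x_1+…+x_4 = 13 number C(13+3,3) = 560.
Subtract solutions that violate a single cap (substitute x_i' = x_i − (cap_i+1)): x_1 ≥ 3 gives C(13,3) = 286; x_2 ≥ 8 gives C(8,3) = 56; x_3 ≥ 4 gives C(12,3) = 220; x_4 ≥ 4 gives C(12,3) = 220. Together 782.
Add back pairs where two caps are both exceeded: 10 + 84 + 84 + 4 + 4 + 56 = 242.
Subtract triples: 0 + 0 + 10 + 0 = 10.
By inclusion–exclusion the count is 560 − 782 + 242 − 10 = 10.

10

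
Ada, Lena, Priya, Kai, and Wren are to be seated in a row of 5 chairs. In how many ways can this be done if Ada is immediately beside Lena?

48

Treat {Ada, Lena} as a single unit. There are 4 units to order, and the pair itself can be ordered 2 ways.
That gives 2 × 4! = 2 × 24 = 48.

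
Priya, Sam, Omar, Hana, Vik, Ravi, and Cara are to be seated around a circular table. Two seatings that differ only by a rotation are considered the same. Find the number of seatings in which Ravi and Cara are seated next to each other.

240

Treat {Ravi, Cara} as one unit (2 internal orders) and seat the resulting 6 units around the table: (5)! circular arrangements.
So 2 × (5)! = 2 × 120 = 240.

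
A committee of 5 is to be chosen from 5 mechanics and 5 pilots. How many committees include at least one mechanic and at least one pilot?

Unrestricted: C(10,5) = 252 ways to pick any 5 of the 10.
Subtract selections that omit an entire group: no mechanics → C(5,5) = 1; no pilots → C(5,5) = 1.
Both groups omitted at once is impossible, so 252 − 2 = 250.

250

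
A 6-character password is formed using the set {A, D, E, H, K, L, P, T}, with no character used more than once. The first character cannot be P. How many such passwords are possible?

The first character has 8−1 = 7 choices (anything except P).
The remaining 5 characters are filled from the other 7 symbols without repetition: 7 × 6 × 5 × 4 × 3 = 2520.
Total: 7 × 2520 = 17640.

17640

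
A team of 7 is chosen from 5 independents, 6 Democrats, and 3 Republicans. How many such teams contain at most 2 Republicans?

Split by how many Republicans are chosen (0 through 2).
Sum: C(3,0)·C(11,7) + C(3,1)·C(11,6) + C(3,2)·C(11,5) = 330 + 1386 + 1386 = 3102.

3102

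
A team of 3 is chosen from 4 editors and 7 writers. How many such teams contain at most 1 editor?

119

Split by how many editors are chosen (0 through 1).
Sum: C(4,0)·C(7,3) + C(4,1)·C(7,2) = 35 + 84 = 119.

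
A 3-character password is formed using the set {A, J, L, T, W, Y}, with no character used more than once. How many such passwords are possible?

120

Choose and order 3 of the 6 symbols: the first character has 6 options, the next 5, then 4.
That product is 6 × 5 × 4 = 120.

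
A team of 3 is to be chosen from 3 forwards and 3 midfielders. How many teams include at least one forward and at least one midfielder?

Total 3-person selections from all 6: C(6,3) = 20.
Selections missing a whole group: no forwards → C(3,3) = 1; no midfielders → C(3,3) = 1.
Both groups omitted at once is impossible, so 20 − 2 = 18.

18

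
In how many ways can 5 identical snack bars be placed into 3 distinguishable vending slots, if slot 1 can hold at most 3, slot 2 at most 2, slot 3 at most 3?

9

Without the upper bounds there are C(7,2) = 21 ways to split 5 among 3 vending slots.
Subtract solutions that violate a single cap (substitute x_i' = x_i − (cap_i+1)): x_1 ≥ 4 gives C(3,2) = 3; x_2 ≥ 3 gives C(4,2) = 6; x_3 ≥ 4 gives C(3,2) = 3. Together 12.
No two caps can be exceeded simultaneously, so the pair terms are all 0.
By inclusion–exclusion the count is 21 − 12 + 0 = 9.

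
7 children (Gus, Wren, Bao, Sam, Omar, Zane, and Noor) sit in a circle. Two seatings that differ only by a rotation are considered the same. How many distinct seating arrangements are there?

Around a circle, 7 distinct people have 7!/7 = (6)! = 720 rotationally distinct seatings.

720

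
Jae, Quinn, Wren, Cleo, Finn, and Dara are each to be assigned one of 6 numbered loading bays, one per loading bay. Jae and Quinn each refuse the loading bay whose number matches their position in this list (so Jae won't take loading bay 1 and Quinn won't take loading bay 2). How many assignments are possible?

504

Let Aᵢ (for i ∈ {1, 2}) be the placements that put person i in their forbidden loading bay. Any j of these fix j positions, leaving (6−j)! ways to fill the rest, and there are C(2,j) ways to pick which j.
By inclusion–exclusion, the number of valid placements is Σ_{j=0}^{2} (−1)^j C(2,j)·(6−j)!.
Computing: 720 − 240 + 24 = 504.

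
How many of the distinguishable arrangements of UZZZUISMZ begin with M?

840

With the first slot taken by M, it remains to arrange the other 8 letters (UZZZUISZ).
Those 8 letters have U appearing twice and Z appearing 4 times, giving (8)!/(4!·2!) = 840.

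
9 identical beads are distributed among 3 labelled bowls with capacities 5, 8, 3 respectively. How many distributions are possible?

By stars and bars, unrestricted non-negative solutions to x_1+…+x_3 = 9 number C(9+2,2) = 55.
Subtract solutions that violate a single cap (substitute x_i' = x_i − (cap_i+1)): x_1 ≥ 6 gives C(5,2) = 10; x_2 ≥ 9 gives C(2,2) = 1; x_3 ≥ 4 gives C(7,2) = 21. Together 32.
No two caps can be exceeded simultaneously, so the pair terms are all 0.
By inclusion–exclusion the count is 55 − 32 + 0 = 23.

23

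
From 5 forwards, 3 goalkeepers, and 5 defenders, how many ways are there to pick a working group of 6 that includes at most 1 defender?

308

Split by how many defenders are chosen (0 through 1).
Sum: C(5,0)·C(8,6) + C(5,1)·C(8,5) = 28 + 280 = 308.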